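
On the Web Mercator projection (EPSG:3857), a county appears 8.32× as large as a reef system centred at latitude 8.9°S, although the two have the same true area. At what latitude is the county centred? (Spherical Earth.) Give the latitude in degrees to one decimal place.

For equal true areas on Mercator, apparent areas scale as sec²φ, so the ratio is cos²φ₂ / cos²φ₁.
cos²φ₂ / cos²φ₁ = 8.32  ⇒  cos φ₁ = cos 8.9° / √8.32 = 0.9880/2.884 = 0.3425.
φ₁ = arccos(0.3425) ≈ 70.0°.

70.0°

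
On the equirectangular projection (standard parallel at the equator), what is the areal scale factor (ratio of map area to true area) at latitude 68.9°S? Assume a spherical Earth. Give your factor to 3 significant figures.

2.78

Plate carrée maps x = Rλ, y = Rφ. The meridian scale is h = 1 and the parallel scale is k = 1/cos φ = sec φ.
Areal scale = h·k = 1 × sec φ; at 68.9°, h = 1.000, k = 2.778, so h·k = 2.778.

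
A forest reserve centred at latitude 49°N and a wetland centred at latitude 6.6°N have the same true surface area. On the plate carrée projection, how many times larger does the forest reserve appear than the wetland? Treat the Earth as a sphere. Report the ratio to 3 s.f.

In the plate carrée (x = Rλ, y = Rφ), meridians are true-scale (h = 1) and parallels are stretched by k = sec φ.
Areal scale at 49°: h·k = 1.000 × 1.524 = 1.524.
Areal scale at 6.6°: h·k = 1.000 × 1.007 = 1.007.
Ratio = 1.524/1.007 ≈ 1.51.

1.51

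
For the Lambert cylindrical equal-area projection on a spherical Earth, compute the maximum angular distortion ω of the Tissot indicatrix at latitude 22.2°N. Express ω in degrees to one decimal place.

8.8°

The Lambert cylindrical equal-area projection is the cylindrical equal-area projection with its standard parallel at the equator (φ₀ = 0). A cylindrical equal-area projection with standard parallel φ₀ has meridian scale h = cos φ / cos φ₀ and parallel scale k = cos φ₀ / cos φ (so areas are preserved, h·k = 1).
At 22.2°: h = 0.9259, k = 1.080; principal scales a = 1.080, b = 0.9259.
sin(ω/2) = (a − b)/(a + b) = 0.1542/2.006 = 0.07687, so ω = 2 arcsin(0.07687) ≈ 8.8°.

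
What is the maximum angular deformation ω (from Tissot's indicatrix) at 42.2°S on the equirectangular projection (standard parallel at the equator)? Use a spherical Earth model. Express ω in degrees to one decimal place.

Plate carrée maps x = Rλ, y = Rφ. The meridian scale is h = 1 and the parallel scale is k = 1/cos φ = sec φ.
At 42.2°: h = 1.000, k = 1.350; principal scales a = 1.350, b = 1.000.
sin(ω/2) = (a − b)/(a + b) = 0.3499/2.350 = 0.1489, so ω = 2 arcsin(0.1489) ≈ 17.1°.

17.1°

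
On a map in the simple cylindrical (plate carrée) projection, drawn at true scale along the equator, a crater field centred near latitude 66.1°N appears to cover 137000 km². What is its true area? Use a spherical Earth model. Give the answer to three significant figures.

55500 km²

Plate carrée maps x = Rλ, y = Rφ. The meridian scale is h = 1 and the parallel scale is k = 1/cos φ = sec φ.
Areal scale = h·k = 1 × sec φ; at 66.1°, h = 1.000, k = 2.468, so h·k = 2.468.
True area = apparent / (areal scale) = 137000 / 2.468 ≈ 55500 km².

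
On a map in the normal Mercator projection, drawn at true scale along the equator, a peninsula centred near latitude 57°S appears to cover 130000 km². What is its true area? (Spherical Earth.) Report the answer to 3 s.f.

38600 km²

The Mercator projection is conformal; its linear scale factor is the same in every direction and equals sec φ = 1/cos φ.
Areal scale = k² = sec²φ = 1/cos²(57°) = 1/0.5446² = 3.371.
True area = apparent / (areal scale) = 130000 / 3.371 ≈ 38600 km².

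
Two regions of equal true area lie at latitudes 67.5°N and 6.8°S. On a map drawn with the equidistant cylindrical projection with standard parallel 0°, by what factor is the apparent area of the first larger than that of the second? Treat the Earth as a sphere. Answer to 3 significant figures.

For the equirectangular projection with φ₀ = 0 (plate carrée), h = 1 along meridians and k = sec φ along parallels.
Areal scale at 67.5°: h·k = 1.000 × 2.613 = 2.613.
Areal scale at 6.8°: h·k = 1.000 × 1.007 = 1.007.
Ratio = 2.613/1.007 ≈ 2.59.

2.59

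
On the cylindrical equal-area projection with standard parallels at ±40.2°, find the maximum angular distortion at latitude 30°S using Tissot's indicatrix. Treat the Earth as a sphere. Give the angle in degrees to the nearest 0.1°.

Cylindrical equal-area (φ₀ = 40.2°): h = cos φ / cos 40.2° along meridians, k = cos 40.2° / cos φ along parallels; h·k = 1.
At 30°: h = 1.134, k = 0.8820; principal scales a = 1.134, b = 0.8820.
sin(ω/2) = (a − b)/(a + b) = 0.2519/2.016 = 0.1250, so ω = 2 arcsin(0.1250) ≈ 14.4°.

14.4°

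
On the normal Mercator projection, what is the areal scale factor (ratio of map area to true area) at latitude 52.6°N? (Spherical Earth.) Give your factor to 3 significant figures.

2.71

For Mercator, h = k = sec φ (a conformal cylindrical projection has a single point scale, 1/cos φ).
Areal scale = k² = sec²φ = 1/cos²(52.6°) = 1/0.6074² = 2.711.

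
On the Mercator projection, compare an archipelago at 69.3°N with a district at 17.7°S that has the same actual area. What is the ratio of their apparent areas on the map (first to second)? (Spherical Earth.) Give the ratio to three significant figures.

7.26

Mercator is conformal with k = sec φ, so areal scale = k² = sec²φ.
At 69.3°: sec²(69.3°) = 1/0.3535² = 8.004.
At 17.7°: sec²(17.7°) = 1/0.9527² = 1.102.
Ratio = 8.004/1.102 = cos²(17.7°)/cos²(69.3°) ≈ 7.26.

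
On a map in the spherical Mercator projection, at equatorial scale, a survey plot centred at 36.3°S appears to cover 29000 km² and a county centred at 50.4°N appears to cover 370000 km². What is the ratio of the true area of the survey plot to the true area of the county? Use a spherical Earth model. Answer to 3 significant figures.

Since Mercator area scale is 1/cos²φ, the true area equals the apparent area multiplied by cos²φ.
True area of survey plot: 29000 × cos²(36.3°) = 29000 × 0.6495 = 18840 km².
True area of county: 370000 × cos²(50.4°) = 370000 × 0.4063 = 150300 km².
Ratio = 18840 / 150300 ≈ 0.125.

0.125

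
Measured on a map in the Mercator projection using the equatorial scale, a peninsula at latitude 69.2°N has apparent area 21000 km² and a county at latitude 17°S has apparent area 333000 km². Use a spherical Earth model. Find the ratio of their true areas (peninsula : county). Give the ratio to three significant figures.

Mercator's areal exaggeration is sec²φ; hence true area = (apparent area) · cos²φ.
True area of peninsula: 21000 × cos²(69.2°) = 21000 × 0.1261 = 2648 km².
True area of county: 333000 × cos²(17°) = 333000 × 0.9145 = 304500 km².
Ratio = 2648 / 304500 ≈ 0.00870.

0.00870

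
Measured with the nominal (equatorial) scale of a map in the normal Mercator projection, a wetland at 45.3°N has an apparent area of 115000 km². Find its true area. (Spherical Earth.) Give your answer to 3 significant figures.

The Mercator projection is conformal; its linear scale factor is the same in every direction and equals sec φ = 1/cos φ.
Areal scale = k² = sec²φ = 1/cos²(45.3°) = 1/0.7034² = 2.021.
True area = apparent / (areal scale) = 115000 / 2.021 ≈ 56900 km².

56900 km²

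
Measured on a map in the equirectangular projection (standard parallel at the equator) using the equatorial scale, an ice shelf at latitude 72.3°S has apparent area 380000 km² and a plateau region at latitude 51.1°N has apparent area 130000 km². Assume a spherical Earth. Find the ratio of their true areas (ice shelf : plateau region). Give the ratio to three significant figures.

On the plate carrée, areal scale = h·k = 1 × sec φ, so true area = apparent × cos φ.
True area of ice shelf: 380000 × cos(72.3°) = 380000 × 0.3040 = 115500 km².
True area of plateau region: 130000 × cos(51.1°) = 130000 × 0.6280 = 81640 km².
Ratio = 115500 / 81640 ≈ 1.42.

1.42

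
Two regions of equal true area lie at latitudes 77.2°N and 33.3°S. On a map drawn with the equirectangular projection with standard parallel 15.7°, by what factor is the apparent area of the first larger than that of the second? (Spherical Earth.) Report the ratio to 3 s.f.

3.77

In the equirectangular projection with standard parallel φ₀ = 15.7° (x = Rλ cos φ₀, y = Rφ), meridians are true-scale (h = 1) and the parallel scale is k = cos φ₀ / cos φ.
Areal scale at 77.2°: h·k = 1.000 × 4.345 = 4.345.
Areal scale at 33.3°: h·k = 1.000 × 1.152 = 1.152.
Ratio = 4.345/1.152 ≈ 3.77.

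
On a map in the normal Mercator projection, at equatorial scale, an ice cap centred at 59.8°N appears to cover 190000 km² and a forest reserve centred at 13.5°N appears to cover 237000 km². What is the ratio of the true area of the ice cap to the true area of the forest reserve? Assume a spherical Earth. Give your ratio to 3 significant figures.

0.215

Mercator's areal exaggeration is sec²φ; hence true area = (apparent area) · cos²φ.
True area of ice cap: 190000 × cos²(59.8°) = 190000 × 0.2530 = 48080 km².
True area of forest reserve: 237000 × cos²(13.5°) = 237000 × 0.9455 = 224100 km².
Ratio = 48080 / 224100 ≈ 0.215.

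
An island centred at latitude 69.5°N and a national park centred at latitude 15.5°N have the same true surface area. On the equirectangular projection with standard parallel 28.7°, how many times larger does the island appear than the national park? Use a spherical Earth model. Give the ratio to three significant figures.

With standard parallel φ₀ = 28.7°, the equirectangular projection gives x = Rλ cos φ₀, y = Rφ, so h = 1 and k = cos 28.7° / cos φ.
Areal scale at 69.5°: h·k = 1.000 × 2.505 = 2.505.
Areal scale at 15.5°: h·k = 1.000 × 0.9103 = 0.9103.
Ratio = 2.505/0.9103 ≈ 2.75.

2.75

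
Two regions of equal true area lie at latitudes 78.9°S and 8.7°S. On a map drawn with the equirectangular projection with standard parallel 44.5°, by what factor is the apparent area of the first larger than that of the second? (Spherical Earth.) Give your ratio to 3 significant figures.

With standard parallel φ₀ = 44.5°, the equirectangular projection gives x = Rλ cos φ₀, y = Rφ, so h = 1 and k = cos 44.5° / cos φ.
Areal scale at 78.9°: h·k = 1.000 × 3.705 = 3.705.
Areal scale at 8.7°: h·k = 1.000 × 0.7216 = 0.7216.
Ratio = 3.705/0.7216 ≈ 5.13.

5.13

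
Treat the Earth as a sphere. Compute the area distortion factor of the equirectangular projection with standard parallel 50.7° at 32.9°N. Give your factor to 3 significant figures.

0.754

With standard parallel φ₀ = 50.7°, the equirectangular projection gives x = Rλ cos φ₀, y = Rφ, so h = 1 and k = cos 50.7° / cos φ.
Areal scale = h·k = 1 × cos φ₀ / cos φ; at 32.9°, h = 1.000, k = 0.7544, so h·k = 0.7544.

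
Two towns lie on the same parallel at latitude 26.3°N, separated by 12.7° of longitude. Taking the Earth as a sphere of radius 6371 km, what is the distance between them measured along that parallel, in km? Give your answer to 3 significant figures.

1270 km

Arc length along a parallel = R cos φ · Δλ (with Δλ in radians).
= 6371 × cos 26.3° × (12.7° × π/180) = 6371 × 0.8965 × 0.2217 ≈ 1270 km.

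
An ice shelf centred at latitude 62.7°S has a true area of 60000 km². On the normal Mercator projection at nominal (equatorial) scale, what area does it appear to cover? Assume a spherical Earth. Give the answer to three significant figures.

The Mercator projection is conformal; its linear scale factor is the same in every direction and equals sec φ = 1/cos φ.
Areal scale = k² = sec²φ = 1/cos²(62.7°) = 1/0.4586² = 4.754.
Apparent area = 60000 × 4.754 ≈ 285000 km².

285000 km²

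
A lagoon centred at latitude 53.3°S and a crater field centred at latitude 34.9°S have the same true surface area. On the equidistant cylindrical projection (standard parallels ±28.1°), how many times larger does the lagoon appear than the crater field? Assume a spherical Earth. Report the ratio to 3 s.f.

1.37

The equidistant cylindrical projection with φ₀ = 28.1° has h = 1 (meridians true) and k = cos φ₀ / cos φ along parallels.
Areal scale at 53.3°: h·k = 1.000 × 1.476 = 1.476.
Areal scale at 34.9°: h·k = 1.000 × 1.076 = 1.076.
Ratio = 1.476/1.076 ≈ 1.37.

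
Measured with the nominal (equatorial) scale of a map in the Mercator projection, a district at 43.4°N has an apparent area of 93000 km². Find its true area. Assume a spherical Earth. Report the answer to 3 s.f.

Mercator is conformal, so the point scale is isotropic: h = k = sec φ = 1/cos φ.
Areal scale = k² = sec²φ = 1/cos²(43.4°) = 1/0.7266² = 1.894.
True area = apparent / (areal scale) = 93000 / 1.894 ≈ 49100 km².

49100 km²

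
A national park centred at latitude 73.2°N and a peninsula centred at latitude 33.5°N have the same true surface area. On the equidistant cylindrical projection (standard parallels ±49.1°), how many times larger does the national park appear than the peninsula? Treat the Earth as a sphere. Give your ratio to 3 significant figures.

2.89

With standard parallel φ₀ = 49.1°, the equirectangular projection gives x = Rλ cos φ₀, y = Rφ, so h = 1 and k = cos 49.1° / cos φ.
Areal scale at 73.2°: h·k = 1.000 × 2.265 = 2.265.
Areal scale at 33.5°: h·k = 1.000 × 0.7852 = 0.7852.
Ratio = 2.265/0.7852 ≈ 2.89.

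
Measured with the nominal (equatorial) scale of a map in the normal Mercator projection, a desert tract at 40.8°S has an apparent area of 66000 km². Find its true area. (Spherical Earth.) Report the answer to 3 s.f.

37800 km²

For Mercator, h = k = sec φ (a conformal cylindrical projection has a single point scale, 1/cos φ).
Areal scale = k² = sec²φ = 1/cos²(40.8°) = 1/0.7570² = 1.745.
True area = apparent / (areal scale) = 66000 / 1.745 ≈ 37800 km².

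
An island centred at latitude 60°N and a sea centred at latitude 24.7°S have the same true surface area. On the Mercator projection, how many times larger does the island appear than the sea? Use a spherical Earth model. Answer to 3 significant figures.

On Mercator, area is exaggerated by sec²φ = 1/cos²φ.
At 60°: sec²(60°) = 1/0.5000² = 4.000.
At 24.7°: sec²(24.7°) = 1/0.9085² = 1.212.
Ratio = 4.000/1.212 = cos²(24.7°)/cos²(60°) ≈ 3.30.

3.30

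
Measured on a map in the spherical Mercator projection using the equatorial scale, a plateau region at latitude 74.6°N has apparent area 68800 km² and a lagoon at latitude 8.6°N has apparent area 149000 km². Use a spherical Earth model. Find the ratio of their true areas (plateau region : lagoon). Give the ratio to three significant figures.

0.0333

Mercator's areal exaggeration is sec²φ; hence true area = (apparent area) · cos²φ.
True area of plateau region: 68800 × cos²(74.6°) = 68800 × 0.07052 = 4852 km².
True area of lagoon: 149000 × cos²(8.6°) = 149000 × 0.9776 = 145700 km².
Ratio = 4852 / 145700 ≈ 0.0333.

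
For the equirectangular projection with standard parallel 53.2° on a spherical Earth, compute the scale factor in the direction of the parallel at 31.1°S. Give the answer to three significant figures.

In the equirectangular projection with standard parallel φ₀ = 53.2° (x = Rλ cos φ₀, y = Rφ), meridians are true-scale (h = 1) and the parallel scale is k = cos φ₀ / cos φ.
k = cos 53.2° / cos 31.1° = 0.5990/0.8563 = 0.6996.

0.700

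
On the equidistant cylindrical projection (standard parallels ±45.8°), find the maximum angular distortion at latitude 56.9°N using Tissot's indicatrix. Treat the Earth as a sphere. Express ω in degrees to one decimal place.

14.0°

With standard parallel φ₀ = 45.8°, the equirectangular projection gives x = Rλ cos φ₀, y = Rφ, so h = 1 and k = cos 45.8° / cos φ.
At 56.9°: h = 1.000, k = 1.277; principal scales a = 1.277, b = 1.000.
sin(ω/2) = (a − b)/(a + b) = 0.2766/2.277 = 0.1215, so ω = 2 arcsin(0.1215) ≈ 14.0°.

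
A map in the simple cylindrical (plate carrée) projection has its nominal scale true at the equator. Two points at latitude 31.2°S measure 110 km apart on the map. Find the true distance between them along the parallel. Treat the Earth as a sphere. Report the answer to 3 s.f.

Plate carrée maps x = Rλ, y = Rφ. The meridian scale is h = 1 and the parallel scale is k = 1/cos φ = sec φ.
Along the parallel at 31.2°, map distances are exaggerated by k = sec 31.2° = 1.169.
True distance = 110 / 1.169 = 110 × cos 31.2° ≈ 94.1 km.

94.1 km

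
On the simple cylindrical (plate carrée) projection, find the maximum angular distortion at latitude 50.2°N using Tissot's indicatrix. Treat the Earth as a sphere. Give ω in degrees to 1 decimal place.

For the equirectangular projection with φ₀ = 0 (plate carrée), h = 1 along meridians and k = sec φ along parallels.
At 50.2°: h = 1.000, k = 1.562; principal scales a = 1.562, b = 1.000.
sin(ω/2) = (a − b)/(a + b) = 0.5622/2.562 = 0.2194, so ω = 2 arcsin(0.2194) ≈ 25.4°.

25.4°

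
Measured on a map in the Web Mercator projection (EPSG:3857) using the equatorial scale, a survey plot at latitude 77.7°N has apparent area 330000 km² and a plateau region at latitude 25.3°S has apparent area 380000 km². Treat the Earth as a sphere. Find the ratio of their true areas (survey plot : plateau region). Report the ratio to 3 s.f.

0.0482

Since Mercator area scale is 1/cos²φ, the true area equals the apparent area multiplied by cos²φ.
True area of survey plot: 330000 × cos²(77.7°) = 330000 × 0.04538 = 14980 km².
True area of plateau region: 380000 × cos²(25.3°) = 380000 × 0.8174 = 310600 km².
Ratio = 14980 / 310600 ≈ 0.0482.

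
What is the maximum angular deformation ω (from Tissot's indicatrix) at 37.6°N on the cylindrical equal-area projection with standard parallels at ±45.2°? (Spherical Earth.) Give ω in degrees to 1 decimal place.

A cylindrical equal-area projection with standard parallel φ₀ has meridian scale h = cos φ / cos φ₀ and parallel scale k = cos φ₀ / cos φ (so areas are preserved, h·k = 1).
At 37.6°: h = 1.124, k = 0.8894; principal scales a = 1.124, b = 0.8894.
sin(ω/2) = (a − b)/(a + b) = 0.2350/2.014 = 0.1167, so ω = 2 arcsin(0.1167) ≈ 13.4°.

13.4°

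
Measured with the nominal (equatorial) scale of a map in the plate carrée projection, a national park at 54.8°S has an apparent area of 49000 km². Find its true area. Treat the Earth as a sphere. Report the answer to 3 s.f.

In the plate carrée (x = Rλ, y = Rφ), meridians are true-scale (h = 1) and parallels are stretched by k = sec φ.
Areal scale = h·k = 1 × sec φ; at 54.8°, h = 1.000, k = 1.735, so h·k = 1.735.
True area = apparent / (areal scale) = 49000 / 1.735 ≈ 28200 km².

28200 km²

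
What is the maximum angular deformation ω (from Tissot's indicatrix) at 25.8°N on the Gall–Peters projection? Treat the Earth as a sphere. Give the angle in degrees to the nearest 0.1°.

27.4°

The Gall–Peters projection is cylindrical equal-area with φ₀ = 45°. A cylindrical equal-area projection with standard parallel φ₀ has meridian scale h = cos φ / cos φ₀ and parallel scale k = cos φ₀ / cos φ (so areas are preserved, h·k = 1).
At 25.8°: h = 1.273, k = 0.7854; principal scales a = 1.273, b = 0.7854.
sin(ω/2) = (a − b)/(a + b) = 0.4878/2.059 = 0.2370, so ω = 2 arcsin(0.2370) ≈ 27.4°.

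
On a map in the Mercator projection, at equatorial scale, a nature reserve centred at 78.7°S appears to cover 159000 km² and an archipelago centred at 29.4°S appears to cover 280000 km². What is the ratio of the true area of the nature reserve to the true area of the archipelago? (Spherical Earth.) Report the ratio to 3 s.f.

0.0287

On Mercator the areal scale is sec²φ, so true area = apparent × cos²φ.
True area of nature reserve: 159000 × cos²(78.7°) = 159000 × 0.03839 = 6105 km².
True area of archipelago: 280000 × cos²(29.4°) = 280000 × 0.7590 = 212500 km².
Ratio = 6105 / 212500 ≈ 0.0287.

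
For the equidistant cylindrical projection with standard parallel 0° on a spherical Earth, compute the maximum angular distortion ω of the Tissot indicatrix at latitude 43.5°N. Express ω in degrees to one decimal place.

For the equirectangular projection with φ₀ = 0 (plate carrée), h = 1 along meridians and k = sec φ along parallels.
At 43.5°: h = 1.000, k = 1.379; principal scales a = 1.379, b = 1.000.
sin(ω/2) = (a − b)/(a + b) = 0.3786/2.379 = 0.1592, so ω = 2 arcsin(0.1592) ≈ 18.3°.

18.3°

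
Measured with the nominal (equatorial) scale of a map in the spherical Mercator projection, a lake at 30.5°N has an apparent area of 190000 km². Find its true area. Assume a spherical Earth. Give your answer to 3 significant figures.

141000 km²

For Mercator, h = k = sec φ (a conformal cylindrical projection has a single point scale, 1/cos φ).
Areal scale = k² = sec²φ = 1/cos²(30.5°) = 1/0.8616² = 1.347.
True area = apparent / (areal scale) = 190000 / 1.347 ≈ 141000 km².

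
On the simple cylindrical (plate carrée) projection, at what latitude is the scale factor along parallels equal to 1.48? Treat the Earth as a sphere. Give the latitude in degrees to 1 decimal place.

Plate carrée: h = 1, k = sec φ along parallels.
sec φ = 1.48  ⇒  cos φ = 0.6757  ⇒  φ ≈ 47.5°.

47.5°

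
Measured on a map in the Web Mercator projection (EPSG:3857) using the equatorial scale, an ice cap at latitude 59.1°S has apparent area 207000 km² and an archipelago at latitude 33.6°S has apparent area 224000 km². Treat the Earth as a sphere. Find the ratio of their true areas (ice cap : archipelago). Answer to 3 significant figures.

Since Mercator area scale is 1/cos²φ, the true area equals the apparent area multiplied by cos²φ.
True area of ice cap: 207000 × cos²(59.1°) = 207000 × 0.2637 = 54590 km².
True area of archipelago: 224000 × cos²(33.6°) = 224000 × 0.6938 = 155400 km².
Ratio = 54590 / 155400 ≈ 0.351.

0.351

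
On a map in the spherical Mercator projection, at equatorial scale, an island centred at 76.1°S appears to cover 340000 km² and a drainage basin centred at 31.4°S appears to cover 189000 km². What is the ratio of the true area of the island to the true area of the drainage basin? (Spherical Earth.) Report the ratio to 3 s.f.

Since Mercator area scale is 1/cos²φ, the true area equals the apparent area multiplied by cos²φ.
True area of island: 340000 × cos²(76.1°) = 340000 × 0.05771 = 19620 km².
True area of drainage basin: 189000 × cos²(31.4°) = 189000 × 0.7285 = 137700 km².
Ratio = 19620 / 137700 ≈ 0.142.

0.142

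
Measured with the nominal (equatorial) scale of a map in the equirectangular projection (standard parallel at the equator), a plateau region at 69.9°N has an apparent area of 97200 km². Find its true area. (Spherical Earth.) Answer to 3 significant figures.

33400 km²

For the equirectangular projection with φ₀ = 0 (plate carrée), h = 1 along meridians and k = sec φ along parallels.
Areal scale = h·k = 1 × sec φ; at 69.9°, h = 1.000, k = 2.910, so h·k = 2.910.
True area = apparent / (areal scale) = 97200 / 2.910 ≈ 33400 km².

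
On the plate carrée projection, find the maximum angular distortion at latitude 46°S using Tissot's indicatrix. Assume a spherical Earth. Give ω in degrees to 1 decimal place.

20.8°

In the plate carrée (x = Rλ, y = Rφ), meridians are true-scale (h = 1) and parallels are stretched by k = sec φ.
At 46°: h = 1.000, k = 1.440; principal scales a = 1.440, b = 1.000.
sin(ω/2) = (a − b)/(a + b) = 0.4396/2.440 = 0.1802, so ω = 2 arcsin(0.1802) ≈ 20.8°.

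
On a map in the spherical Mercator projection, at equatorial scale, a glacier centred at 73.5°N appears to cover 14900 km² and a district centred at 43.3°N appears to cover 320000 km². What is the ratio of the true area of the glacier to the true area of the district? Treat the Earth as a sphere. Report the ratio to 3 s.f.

0.00709

Mercator's areal exaggeration is sec²φ; hence true area = (apparent area) · cos²φ.
True area of glacier: 14900 × cos²(73.5°) = 14900 × 0.08066 = 1202 km².
True area of district: 320000 × cos²(43.3°) = 320000 × 0.5297 = 169500 km².
Ratio = 1202 / 169500 ≈ 0.00709.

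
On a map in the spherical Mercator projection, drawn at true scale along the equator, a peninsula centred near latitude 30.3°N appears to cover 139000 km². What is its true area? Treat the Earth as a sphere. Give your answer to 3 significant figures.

104000 km²

The Mercator projection is conformal; its linear scale factor is the same in every direction and equals sec φ = 1/cos φ.
Areal scale = k² = sec²φ = 1/cos²(30.3°) = 1/0.8634² = 1.341.
True area = apparent / (areal scale) = 139000 / 1.341 ≈ 104000 km².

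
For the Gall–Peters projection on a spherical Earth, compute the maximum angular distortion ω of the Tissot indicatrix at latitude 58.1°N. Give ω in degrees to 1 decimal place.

32.9°

The Gall–Peters projection is cylindrical equal-area with φ₀ = 45°. Cylindrical equal-area (φ₀ = 45°): h = cos φ / cos 45° along meridians, k = cos 45° / cos φ along parallels; h·k = 1.
At 58.1°: h = 0.7473, k = 1.338; principal scales a = 1.338, b = 0.7473.
sin(ω/2) = (a − b)/(a + b) = 0.5908/2.085 = 0.2833, so ω = 2 arcsin(0.2833) ≈ 32.9°.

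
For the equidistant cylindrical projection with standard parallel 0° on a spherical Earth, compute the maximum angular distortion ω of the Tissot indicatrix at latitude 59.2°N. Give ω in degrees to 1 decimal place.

37.7°

For the equirectangular projection with φ₀ = 0 (plate carrée), h = 1 along meridians and k = sec φ along parallels.
At 59.2°: h = 1.000, k = 1.953; principal scales a = 1.953, b = 1.000.
sin(ω/2) = (a − b)/(a + b) = 0.9530/2.953 = 0.3227, so ω = 2 arcsin(0.3227) ≈ 37.7°.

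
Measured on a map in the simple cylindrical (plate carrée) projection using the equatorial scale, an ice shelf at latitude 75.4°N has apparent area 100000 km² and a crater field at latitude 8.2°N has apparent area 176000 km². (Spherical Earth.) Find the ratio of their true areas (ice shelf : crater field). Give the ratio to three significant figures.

0.145

On the plate carrée, areal scale = h·k = 1 × sec φ, so true area = apparent × cos φ.
True area of ice shelf: 100000 × cos(75.4°) = 100000 × 0.2521 = 25210 km².
True area of crater field: 176000 × cos(8.2°) = 176000 × 0.9898 = 174200 km².
Ratio = 25210 / 174200 ≈ 0.145.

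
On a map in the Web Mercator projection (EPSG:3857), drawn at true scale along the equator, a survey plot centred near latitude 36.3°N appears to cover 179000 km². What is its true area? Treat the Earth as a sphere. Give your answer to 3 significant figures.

For Mercator, h = k = sec φ (a conformal cylindrical projection has a single point scale, 1/cos φ).
Areal scale = k² = sec²φ = 1/cos²(36.3°) = 1/0.8059² = 1.540.
True area = apparent / (areal scale) = 179000 / 1.540 ≈ 116000 km².

116000 km²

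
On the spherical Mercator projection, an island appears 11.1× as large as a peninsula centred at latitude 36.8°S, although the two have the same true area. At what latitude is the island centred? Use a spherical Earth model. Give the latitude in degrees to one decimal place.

76.1°

On Mercator, (apparent₁)/(apparent₂) = sec²φ₁ / sec²φ₂ when true areas are equal.
cos²φ₂ / cos²φ₁ = 11.1  ⇒  cos φ₁ = cos 36.8° / √11.1 = 0.8007/3.332 = 0.2403.
φ₁ = arccos(0.2403) ≈ 76.1°.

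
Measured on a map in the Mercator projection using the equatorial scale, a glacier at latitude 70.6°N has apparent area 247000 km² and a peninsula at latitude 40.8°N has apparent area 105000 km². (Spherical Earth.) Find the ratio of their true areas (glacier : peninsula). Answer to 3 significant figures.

On Mercator the areal scale is sec²φ, so true area = apparent × cos²φ.
True area of glacier: 247000 × cos²(70.6°) = 247000 × 0.1103 = 27250 km².
True area of peninsula: 105000 × cos²(40.8°) = 105000 × 0.5730 = 60170 km².
Ratio = 27250 / 60170 ≈ 0.453.

0.453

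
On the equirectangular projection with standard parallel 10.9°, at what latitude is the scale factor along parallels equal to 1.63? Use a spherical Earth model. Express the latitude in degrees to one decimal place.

In the equirectangular projection with standard parallel φ₀ = 10.9° (x = Rλ cos φ₀, y = Rφ), meridians are true-scale (h = 1) and the parallel scale is k = cos φ₀ / cos φ.
k = cos φ₀ / cos φ = 1.63  ⇒  cos φ = cos 10.9° / 1.63 = 0.6024.
φ = arccos(0.6024) ≈ 53.0°.

53.0°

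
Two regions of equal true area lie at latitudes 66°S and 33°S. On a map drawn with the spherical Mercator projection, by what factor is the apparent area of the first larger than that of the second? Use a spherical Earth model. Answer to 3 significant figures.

On Mercator, area is exaggerated by sec²φ = 1/cos²φ.
At 66°: sec²(66°) = 1/0.4067² = 6.045.
At 33°: sec²(33°) = 1/0.8387² = 1.422.
Ratio = 6.045/1.422 = cos²(33°)/cos²(66°) ≈ 4.25.

4.25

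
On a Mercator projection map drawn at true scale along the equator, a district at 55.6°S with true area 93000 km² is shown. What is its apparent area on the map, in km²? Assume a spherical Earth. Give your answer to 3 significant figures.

For Mercator, h = k = sec φ (a conformal cylindrical projection has a single point scale, 1/cos φ).
Areal scale = k² = sec²φ = 1/cos²(55.6°) = 1/0.5650² = 3.133.
Apparent area = 93000 × 3.133 ≈ 291000 km².

291000 km²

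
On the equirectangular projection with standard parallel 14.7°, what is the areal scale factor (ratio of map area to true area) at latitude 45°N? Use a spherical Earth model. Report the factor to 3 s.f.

1.37

In the equirectangular projection with standard parallel φ₀ = 14.7° (x = Rλ cos φ₀, y = Rφ), meridians are true-scale (h = 1) and the parallel scale is k = cos φ₀ / cos φ.
Areal scale = h·k = 1 × cos φ₀ / cos φ; at 45°, h = 1.000, k = 1.368, so h·k = 1.368.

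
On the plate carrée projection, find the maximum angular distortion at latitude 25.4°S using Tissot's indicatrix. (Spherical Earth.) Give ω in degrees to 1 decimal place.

5.8°

For the equirectangular projection with φ₀ = 0 (plate carrée), h = 1 along meridians and k = sec φ along parallels.
At 25.4°: h = 1.000, k = 1.107; principal scales a = 1.107, b = 1.000.
sin(ω/2) = (a − b)/(a + b) = 0.1070/2.107 = 0.05079, so ω = 2 arcsin(0.05079) ≈ 5.8°.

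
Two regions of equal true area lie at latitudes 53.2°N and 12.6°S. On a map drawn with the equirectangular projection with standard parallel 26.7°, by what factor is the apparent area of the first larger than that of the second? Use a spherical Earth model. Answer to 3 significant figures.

With standard parallel φ₀ = 26.7°, the equirectangular projection gives x = Rλ cos φ₀, y = Rφ, so h = 1 and k = cos 26.7° / cos φ.
Areal scale at 53.2°: h·k = 1.000 × 1.491 = 1.491.
Areal scale at 12.6°: h·k = 1.000 × 0.9154 = 0.9154.
Ratio = 1.491/0.9154 ≈ 1.63.

1.63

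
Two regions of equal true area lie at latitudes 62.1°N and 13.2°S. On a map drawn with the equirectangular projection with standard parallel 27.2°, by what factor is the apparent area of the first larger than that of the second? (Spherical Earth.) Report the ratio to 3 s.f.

In the equirectangular projection with standard parallel φ₀ = 27.2° (x = Rλ cos φ₀, y = Rφ), meridians are true-scale (h = 1) and the parallel scale is k = cos φ₀ / cos φ.
Areal scale at 62.1°: h·k = 1.000 × 1.901 = 1.901.
Areal scale at 13.2°: h·k = 1.000 × 0.9136 = 0.9136.
Ratio = 1.901/0.9136 ≈ 2.08.

2.08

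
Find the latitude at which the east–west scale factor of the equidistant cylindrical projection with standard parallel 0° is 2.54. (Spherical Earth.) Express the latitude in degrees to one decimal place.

66.8°

Plate carrée: h = 1, k = sec φ along parallels.
sec φ = 2.54  ⇒  cos φ = 0.3937  ⇒  φ ≈ 66.8°.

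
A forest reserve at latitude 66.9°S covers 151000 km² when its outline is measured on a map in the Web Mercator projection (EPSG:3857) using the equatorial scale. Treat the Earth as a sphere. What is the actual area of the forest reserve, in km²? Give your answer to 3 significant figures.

23200 km²

For Mercator, h = k = sec φ (a conformal cylindrical projection has a single point scale, 1/cos φ).
Areal scale = k² = sec²φ = 1/cos²(66.9°) = 1/0.3923² = 6.497.
True area = apparent / (areal scale) = 151000 / 6.497 ≈ 23200 km².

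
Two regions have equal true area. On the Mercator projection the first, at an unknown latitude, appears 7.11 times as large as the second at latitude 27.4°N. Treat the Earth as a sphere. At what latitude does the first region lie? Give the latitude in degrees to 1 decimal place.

On Mercator, (apparent₁)/(apparent₂) = sec²φ₁ / sec²φ₂ when true areas are equal.
cos²φ₂ / cos²φ₁ = 7.11  ⇒  cos φ₁ = cos 27.4° / √7.11 = 0.8878/2.666 = 0.3330.
φ₁ = arccos(0.3330) ≈ 70.6°.

70.6°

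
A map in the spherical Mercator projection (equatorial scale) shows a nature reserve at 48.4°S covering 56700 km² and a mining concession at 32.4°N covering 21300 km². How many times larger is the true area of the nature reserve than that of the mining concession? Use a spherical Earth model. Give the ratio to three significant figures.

Mercator's areal exaggeration is sec²φ; hence true area = (apparent area) · cos²φ.
True area of nature reserve: 56700 × cos²(48.4°) = 56700 × 0.4408 = 24990 km².
True area of mining concession: 21300 × cos²(32.4°) = 21300 × 0.7129 = 15180 km².
Ratio = 24990 / 15180 ≈ 1.65.

1.65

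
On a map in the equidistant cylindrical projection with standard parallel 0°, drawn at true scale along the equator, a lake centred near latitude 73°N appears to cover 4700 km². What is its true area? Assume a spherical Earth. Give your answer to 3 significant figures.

1370 km²

For the equirectangular projection with φ₀ = 0 (plate carrée), h = 1 along meridians and k = sec φ along parallels.
Areal scale = h·k = 1 × sec φ; at 73°, h = 1.000, k = 3.420, so h·k = 3.420.
True area = apparent / (areal scale) = 4700 / 3.420 ≈ 1370 km².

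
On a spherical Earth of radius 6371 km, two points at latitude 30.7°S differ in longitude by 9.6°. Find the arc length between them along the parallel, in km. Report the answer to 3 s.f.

Arc length along a parallel = R cos φ · Δλ (with Δλ in radians).
= 6371 × cos 30.7° × (9.6° × π/180) = 6371 × 0.8599 × 0.1676 ≈ 918 km.

918 km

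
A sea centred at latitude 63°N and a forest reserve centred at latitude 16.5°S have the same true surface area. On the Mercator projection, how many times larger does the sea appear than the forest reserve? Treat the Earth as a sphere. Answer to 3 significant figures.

4.46

On Mercator, area is exaggerated by sec²φ = 1/cos²φ.
At 63°: sec²(63°) = 1/0.4540² = 4.852.
At 16.5°: sec²(16.5°) = 1/0.9588² = 1.088.
Ratio = 4.852/1.088 = cos²(16.5°)/cos²(63°) ≈ 4.46.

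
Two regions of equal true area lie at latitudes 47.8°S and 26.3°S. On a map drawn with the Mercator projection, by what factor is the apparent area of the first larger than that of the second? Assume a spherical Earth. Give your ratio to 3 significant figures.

1.78

On Mercator, area is exaggerated by sec²φ = 1/cos²φ.
At 47.8°: sec²(47.8°) = 1/0.6717² = 2.216.
At 26.3°: sec²(26.3°) = 1/0.8965² = 1.244.
Ratio = 2.216/1.244 = cos²(26.3°)/cos²(47.8°) ≈ 1.78.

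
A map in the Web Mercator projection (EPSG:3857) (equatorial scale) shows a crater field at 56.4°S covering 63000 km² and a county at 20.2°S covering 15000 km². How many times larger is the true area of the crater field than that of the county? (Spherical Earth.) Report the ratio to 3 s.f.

1.46

Mercator's areal exaggeration is sec²φ; hence true area = (apparent area) · cos²φ.
True area of crater field: 63000 × cos²(56.4°) = 63000 × 0.3062 = 19290 km².
True area of county: 15000 × cos²(20.2°) = 15000 × 0.8808 = 13210 km².
Ratio = 19290 / 13210 ≈ 1.46.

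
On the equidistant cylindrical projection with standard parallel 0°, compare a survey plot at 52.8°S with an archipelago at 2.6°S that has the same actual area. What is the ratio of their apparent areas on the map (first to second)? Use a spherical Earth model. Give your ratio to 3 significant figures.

1.65

In the plate carrée (x = Rλ, y = Rφ), meridians are true-scale (h = 1) and parallels are stretched by k = sec φ.
Areal scale at 52.8°: h·k = 1.000 × 1.654 = 1.654.
Areal scale at 2.6°: h·k = 1.000 × 1.001 = 1.001.
Ratio = 1.654/1.001 ≈ 1.65.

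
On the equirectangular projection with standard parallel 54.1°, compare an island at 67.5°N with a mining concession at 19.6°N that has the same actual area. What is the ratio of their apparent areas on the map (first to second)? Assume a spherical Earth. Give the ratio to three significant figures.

2.46

In the equirectangular projection with standard parallel φ₀ = 54.1° (x = Rλ cos φ₀, y = Rφ), meridians are true-scale (h = 1) and the parallel scale is k = cos φ₀ / cos φ.
Areal scale at 67.5°: h·k = 1.000 × 1.532 = 1.532.
Areal scale at 19.6°: h·k = 1.000 × 0.6224 = 0.6224.
Ratio = 1.532/0.6224 ≈ 2.46.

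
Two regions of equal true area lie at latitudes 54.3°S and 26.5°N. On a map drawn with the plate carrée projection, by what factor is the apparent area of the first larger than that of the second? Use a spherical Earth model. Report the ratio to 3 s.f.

Plate carrée maps x = Rλ, y = Rφ. The meridian scale is h = 1 and the parallel scale is k = 1/cos φ = sec φ.
Areal scale at 54.3°: h·k = 1.000 × 1.714 = 1.714.
Areal scale at 26.5°: h·k = 1.000 × 1.117 = 1.117.
Ratio = 1.714/1.117 ≈ 1.53.

1.53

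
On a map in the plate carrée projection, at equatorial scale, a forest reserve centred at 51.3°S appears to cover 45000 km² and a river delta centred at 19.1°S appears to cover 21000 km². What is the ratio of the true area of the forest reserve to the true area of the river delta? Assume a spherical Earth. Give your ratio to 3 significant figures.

Plate carrée has h = 1 and k = sec φ, giving areal scale sec φ; true area = (apparent area) · cos φ.
True area of forest reserve: 45000 × cos(51.3°) = 45000 × 0.6252 = 28140 km².
True area of river delta: 21000 × cos(19.1°) = 21000 × 0.9449 = 19840 km².
Ratio = 28140 / 19840 ≈ 1.42.

1.42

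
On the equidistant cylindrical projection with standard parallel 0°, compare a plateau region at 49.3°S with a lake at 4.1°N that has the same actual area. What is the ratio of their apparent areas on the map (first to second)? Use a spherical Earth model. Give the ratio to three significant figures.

For the equirectangular projection with φ₀ = 0 (plate carrée), h = 1 along meridians and k = sec φ along parallels.
Areal scale at 49.3°: h·k = 1.000 × 1.534 = 1.534.
Areal scale at 4.1°: h·k = 1.000 × 1.003 = 1.003.
Ratio = 1.534/1.003 ≈ 1.53.

1.53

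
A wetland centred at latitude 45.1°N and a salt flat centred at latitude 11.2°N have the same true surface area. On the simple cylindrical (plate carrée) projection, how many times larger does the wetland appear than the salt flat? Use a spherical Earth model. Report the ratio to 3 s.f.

For the equirectangular projection with φ₀ = 0 (plate carrée), h = 1 along meridians and k = sec φ along parallels.
Areal scale at 45.1°: h·k = 1.000 × 1.417 = 1.417.
Areal scale at 11.2°: h·k = 1.000 × 1.019 = 1.019.
Ratio = 1.417/1.019 ≈ 1.39.

1.39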